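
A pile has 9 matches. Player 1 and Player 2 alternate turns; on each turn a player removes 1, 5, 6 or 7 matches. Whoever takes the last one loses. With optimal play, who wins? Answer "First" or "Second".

Compute winning (W) and losing (L) positions by backward induction:
i:   0  1  2  3  4  5  6  7  8  9
     W  L  W  L  W  L  W  W  W  W
Position 9 is W, so the first player wins.

First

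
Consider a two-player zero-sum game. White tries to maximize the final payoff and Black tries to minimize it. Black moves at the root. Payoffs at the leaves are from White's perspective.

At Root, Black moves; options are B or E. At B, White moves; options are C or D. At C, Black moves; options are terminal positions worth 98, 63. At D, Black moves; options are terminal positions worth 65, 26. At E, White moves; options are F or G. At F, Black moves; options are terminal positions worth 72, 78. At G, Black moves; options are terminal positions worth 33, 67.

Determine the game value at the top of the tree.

C (Black): min(98, 63) = 63
D (Black): min(65, 26) = 26
B (White): max(63, 26) = 63
F (Black): min(72, 78) = 72
G (Black): min(33, 67) = 33
E (White): max(72, 33) = 72
Root (Black): min(63, 72) = 63

63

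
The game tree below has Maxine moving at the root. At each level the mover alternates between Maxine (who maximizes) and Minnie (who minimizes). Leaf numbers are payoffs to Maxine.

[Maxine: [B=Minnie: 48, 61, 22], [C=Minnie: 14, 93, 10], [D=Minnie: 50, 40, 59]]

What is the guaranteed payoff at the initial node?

B (Minnie): min(48, 61, 22) = 22
C (Minnie): min(14, 93, 10) = 10
D (Minnie): min(50, 40, 59) = 40
Root (Maxine): max(22, 10, 40) = 40

40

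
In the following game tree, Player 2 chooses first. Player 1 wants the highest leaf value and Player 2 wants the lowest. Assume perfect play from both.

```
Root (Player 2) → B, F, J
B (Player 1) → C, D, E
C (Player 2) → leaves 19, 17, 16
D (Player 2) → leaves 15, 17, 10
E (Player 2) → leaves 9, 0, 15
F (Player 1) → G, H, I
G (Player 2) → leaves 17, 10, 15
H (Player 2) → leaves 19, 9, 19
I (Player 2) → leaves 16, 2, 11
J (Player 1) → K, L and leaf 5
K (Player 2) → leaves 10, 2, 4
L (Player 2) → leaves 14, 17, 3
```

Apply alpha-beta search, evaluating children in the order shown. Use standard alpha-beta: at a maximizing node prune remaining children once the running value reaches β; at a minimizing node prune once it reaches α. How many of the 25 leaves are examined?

C [α=-∞,β=+∞]: v=16
D [α=16,β=+∞]: v=15 after child 1 ≤ α → α-cutoff, skip 2
E [α=16,β=+∞]: v=9 after child 1 ≤ α → α-cutoff, skip 2
B [α=-∞,β=+∞]: v=16
G [α=-∞,β=16]: v=10
H [α=10,β=16]: v=9 after child 2 ≤ α → α-cutoff, skip 1
I [α=10,β=16]: v=2 after child 2 ≤ α → α-cutoff, skip 1
F [α=-∞,β=16]: v=10
K [α=-∞,β=10]: v=2
L [α=2,β=10]: v=3
J [α=-∞,β=10]: v=5
Root [α=-∞,β=+∞]: v=5
Leaves evaluated: 19 of 25.

19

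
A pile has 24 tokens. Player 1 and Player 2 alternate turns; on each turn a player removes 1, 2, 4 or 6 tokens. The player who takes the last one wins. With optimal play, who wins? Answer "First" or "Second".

Second

i:   0  1  2  3  4  5  6  7  8  9 10 11 12 13 14 15 16 17 18 19 20 21 22 23 24
     L  W  W  L  W  W  W  W  L  W  W  L  W  W  W  W  L  W  W  L  W  W  W  W  L
Position 24 is L, so the second player wins.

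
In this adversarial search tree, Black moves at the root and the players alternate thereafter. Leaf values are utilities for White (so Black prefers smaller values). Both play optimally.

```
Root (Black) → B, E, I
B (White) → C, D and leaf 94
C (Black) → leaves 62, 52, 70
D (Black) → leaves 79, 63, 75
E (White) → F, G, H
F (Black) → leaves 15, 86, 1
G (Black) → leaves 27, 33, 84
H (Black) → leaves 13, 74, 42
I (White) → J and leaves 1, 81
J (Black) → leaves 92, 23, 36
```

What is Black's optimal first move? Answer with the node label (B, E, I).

E

C (Black): min(62, 52, 70) = 52
D (Black): min(79, 63, 75) = 63
B (White): max(52, 63, 94) = 94
F (Black): min(15, 86, 1) = 1
G (Black): min(27, 33, 84) = 27
H (Black): min(13, 74, 42) = 13
E (White): max(1, 27, 13) = 27
J (Black): min(92, 23, 36) = 23
I (White): max(23, 1, 81) = 81
Root (Black): min(94, 27, 81) = 27
Black picks the child with the lowest value: E (value 27).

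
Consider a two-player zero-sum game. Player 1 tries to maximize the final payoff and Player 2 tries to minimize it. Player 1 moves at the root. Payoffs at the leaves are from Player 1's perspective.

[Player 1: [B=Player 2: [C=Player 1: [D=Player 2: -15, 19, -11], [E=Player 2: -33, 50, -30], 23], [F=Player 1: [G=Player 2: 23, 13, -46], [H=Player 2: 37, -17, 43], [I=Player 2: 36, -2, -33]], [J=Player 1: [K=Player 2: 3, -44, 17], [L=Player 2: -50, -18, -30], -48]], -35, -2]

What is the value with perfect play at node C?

23

D: min(-15, 19, -11) = -15
E: min(-33, 50, -30) = -33
C: max(-15, -33, 23) = 23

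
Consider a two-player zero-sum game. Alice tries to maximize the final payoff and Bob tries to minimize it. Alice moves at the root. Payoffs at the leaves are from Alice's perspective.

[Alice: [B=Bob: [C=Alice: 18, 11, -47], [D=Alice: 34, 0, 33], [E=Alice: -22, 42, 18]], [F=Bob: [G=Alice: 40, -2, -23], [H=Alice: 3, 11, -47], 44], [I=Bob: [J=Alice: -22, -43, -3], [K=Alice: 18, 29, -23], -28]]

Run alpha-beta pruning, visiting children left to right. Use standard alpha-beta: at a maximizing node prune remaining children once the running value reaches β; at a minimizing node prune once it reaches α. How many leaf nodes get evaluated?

15

C [α=-∞,β=+∞]: v=18
D [α=-∞,β=18]: v=34 after child 1 ≥ β → β-cutoff, skip 2
E [α=-∞,β=18]: v=42 after child 2 ≥ β → β-cutoff, skip 1
B [α=-∞,β=+∞]: v=18
G [α=18,β=+∞]: v=40
H [α=18,β=40]: v=11
F [α=18,β=+∞]: v=11 after child 2 ≤ α → α-cutoff, skip 1
J [α=18,β=+∞]: v=-3
I [α=18,β=+∞]: v=-3 after child 1 ≤ α → α-cutoff, skip 2
Root [α=-∞,β=+∞]: v=18
Leaves evaluated: 15 of 23.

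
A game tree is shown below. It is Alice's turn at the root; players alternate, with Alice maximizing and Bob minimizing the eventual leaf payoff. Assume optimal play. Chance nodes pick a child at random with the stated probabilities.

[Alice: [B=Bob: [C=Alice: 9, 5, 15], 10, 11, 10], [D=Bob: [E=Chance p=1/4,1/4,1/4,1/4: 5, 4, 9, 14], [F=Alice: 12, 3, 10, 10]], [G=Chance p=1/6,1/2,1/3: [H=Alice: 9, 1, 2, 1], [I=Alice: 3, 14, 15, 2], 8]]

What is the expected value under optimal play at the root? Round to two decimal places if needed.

C (Alice): max(9, 5, 15) = 15
B (Bob): min(15, 10, 11, 10) = 10
E (Chance): 1/4·5 + 1/4·4 + 1/4·9 + 1/4·14 = 8
F (Alice): max(12, 3, 10, 10) = 12
D (Bob): min(8, 12) = 8
H (Alice): max(9, 1, 2, 1) = 9
I (Alice): max(3, 14, 15, 2) = 15
G (Chance): 1/6·9 + 1/2·15 + 1/3·8 = 11.67
Root (Alice): max(10, 8, 11.67) = 11.67

11.67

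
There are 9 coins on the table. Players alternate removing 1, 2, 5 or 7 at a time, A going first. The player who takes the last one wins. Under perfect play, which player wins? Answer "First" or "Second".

Second

i:   0  1  2  3  4  5  6  7  8  9
     L  W  W  L  W  W  L  W  W  L
Position 9 is L, so the second player wins.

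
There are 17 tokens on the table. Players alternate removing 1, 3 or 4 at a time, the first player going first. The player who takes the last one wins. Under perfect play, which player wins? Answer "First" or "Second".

First

Mark each pile size as W (mover wins) or L (mover loses):
i:   0  1  2  3  4  5  6  7  8  9 10 11 12 13 14 15 16 17
     L  W  L  W  W  W  W  L  W  L  W  W  W  W  L  W  L  W
Position 17 is W, so the first player wins.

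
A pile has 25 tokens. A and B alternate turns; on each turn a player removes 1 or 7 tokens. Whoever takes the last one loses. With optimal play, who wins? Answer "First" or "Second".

Compute winning (W) and losing (L) positions by backward induction:
i:   0  1  2  3  4  5  6  7  8  9 10 11 12 13 14 15 16 17 18 19 20 21 22 23 24 25
     W  L  W  L  W  L  W  L  W  L  W  L  W  L  W  L  W  L  W  L  W  L  W  L  W  L
Position 25 is L, so the second player wins.

Second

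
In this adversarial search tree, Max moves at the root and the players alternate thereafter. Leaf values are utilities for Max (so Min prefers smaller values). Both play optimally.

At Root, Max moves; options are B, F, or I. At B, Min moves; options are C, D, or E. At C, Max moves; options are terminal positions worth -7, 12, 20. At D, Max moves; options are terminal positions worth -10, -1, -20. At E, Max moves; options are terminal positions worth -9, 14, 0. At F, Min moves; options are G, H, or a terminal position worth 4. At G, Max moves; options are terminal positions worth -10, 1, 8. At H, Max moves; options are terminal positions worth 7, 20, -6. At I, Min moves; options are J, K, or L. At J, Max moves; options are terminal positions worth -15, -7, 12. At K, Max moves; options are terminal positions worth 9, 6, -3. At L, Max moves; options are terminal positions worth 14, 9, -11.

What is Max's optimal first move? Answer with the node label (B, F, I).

I

C (Max): max(-7, 12, 20) = 20
D (Max): max(-10, -1, -20) = -1
E (Max): max(-9, 14, 0) = 14
B (Min): min(20, -1, 14) = -1
G (Max): max(-10, 1, 8) = 8
H (Max): max(7, 20, -6) = 20
F (Min): min(8, 20, 4) = 4
J (Max): max(-15, -7, 12) = 12
K (Max): max(9, 6, -3) = 9
L (Max): max(14, 9, -11) = 14
I (Min): min(12, 9, 14) = 9
Root (Max): max(-1, 4, 9) = 9
Max picks the child with the highest value: I (value 9).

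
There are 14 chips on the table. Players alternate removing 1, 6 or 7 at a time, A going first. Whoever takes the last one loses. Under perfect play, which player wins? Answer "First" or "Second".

First

Compute winning (W) and losing (L) positions by backward induction:
i:   0  1  2  3  4  5  6  7  8  9 10 11 12 13 14
     W  L  W  L  W  L  W  W  W  W  W  W  W  L  W
Position 14 is W, so the first player wins.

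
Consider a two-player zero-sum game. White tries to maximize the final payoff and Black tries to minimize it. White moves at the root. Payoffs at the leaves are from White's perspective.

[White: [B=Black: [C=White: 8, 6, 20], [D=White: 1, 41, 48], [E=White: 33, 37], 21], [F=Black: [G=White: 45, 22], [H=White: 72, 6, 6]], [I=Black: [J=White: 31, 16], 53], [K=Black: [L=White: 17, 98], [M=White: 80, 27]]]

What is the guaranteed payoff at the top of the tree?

80

C (White): max(8, 6, 20) = 20
D (White): max(1, 41, 48) = 48
E (White): max(33, 37) = 37
B (Black): min(20, 48, 37, 21) = 20
G (White): max(45, 22) = 45
H (White): max(72, 6, 6) = 72
F (Black): min(45, 72) = 45
J (White): max(31, 16) = 31
I (Black): min(31, 53) = 31
L (White): max(17, 98) = 98
M (White): max(80, 27) = 80
K (Black): min(98, 80) = 80
Root (White): max(20, 45, 31, 80) = 80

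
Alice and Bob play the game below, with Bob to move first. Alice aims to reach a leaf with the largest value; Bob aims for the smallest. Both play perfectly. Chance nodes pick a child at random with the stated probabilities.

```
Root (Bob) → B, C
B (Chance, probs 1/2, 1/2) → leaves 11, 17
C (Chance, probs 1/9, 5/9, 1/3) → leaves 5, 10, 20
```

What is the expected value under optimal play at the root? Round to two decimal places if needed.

12.78

B (Chance): 1/2·11 + 1/2·17 = 14
C (Chance): 1/9·5 + 5/9·10 + 1/3·20 = 12.78
Root (Bob): min(14, 12.78) = 12.78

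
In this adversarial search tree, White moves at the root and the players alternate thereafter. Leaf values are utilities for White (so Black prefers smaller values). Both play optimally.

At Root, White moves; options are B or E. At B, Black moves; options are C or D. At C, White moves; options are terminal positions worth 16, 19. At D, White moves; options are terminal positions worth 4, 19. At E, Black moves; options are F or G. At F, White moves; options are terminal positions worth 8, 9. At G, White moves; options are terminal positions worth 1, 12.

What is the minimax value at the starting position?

19

C (White): max(16, 19) = 19
D (White): max(4, 19) = 19
B (Black): min(19, 19) = 19
F (White): max(8, 9) = 9
G (White): max(1, 12) = 12
E (Black): min(9, 12) = 9
Root (White): max(19, 9) = 19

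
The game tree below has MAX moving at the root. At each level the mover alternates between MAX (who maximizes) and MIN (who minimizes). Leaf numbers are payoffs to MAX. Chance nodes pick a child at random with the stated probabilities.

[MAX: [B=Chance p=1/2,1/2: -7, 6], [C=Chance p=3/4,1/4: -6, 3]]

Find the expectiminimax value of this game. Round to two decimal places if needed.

-0.5

B (Chance): 1/2·-7 + 1/2·6 = -0.5
C (Chance): 3/4·-6 + 1/4·3 = -3.75
Root (MAX): max(-0.5, -3.75) = -0.5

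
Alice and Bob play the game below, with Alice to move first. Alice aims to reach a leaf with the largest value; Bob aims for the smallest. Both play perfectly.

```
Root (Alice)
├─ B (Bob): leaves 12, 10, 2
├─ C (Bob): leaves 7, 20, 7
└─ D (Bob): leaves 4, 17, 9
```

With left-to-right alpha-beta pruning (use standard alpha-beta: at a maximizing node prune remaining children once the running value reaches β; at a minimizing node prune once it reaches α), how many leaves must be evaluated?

B [α=-∞,β=+∞]: v=2
C [α=2,β=+∞]: v=7
D [α=7,β=+∞]: v=4 after child 1 ≤ α → α-cutoff, skip 2
Root [α=-∞,β=+∞]: v=7
Leaves evaluated: 7 of 9.

7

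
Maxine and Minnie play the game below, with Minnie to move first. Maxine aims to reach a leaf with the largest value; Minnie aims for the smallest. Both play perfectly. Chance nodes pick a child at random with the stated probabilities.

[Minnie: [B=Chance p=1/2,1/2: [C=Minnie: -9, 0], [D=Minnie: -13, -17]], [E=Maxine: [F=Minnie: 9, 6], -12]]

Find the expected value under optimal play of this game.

-13

C (Minnie): min(-9, 0) = -9
D (Minnie): min(-13, -17) = -17
B (Chance): 1/2·-9 + 1/2·-17 = -13
F (Minnie): min(9, 6) = 6
E (Maxine): max(6, -12) = 6
Root (Minnie): min(-13, 6) = -13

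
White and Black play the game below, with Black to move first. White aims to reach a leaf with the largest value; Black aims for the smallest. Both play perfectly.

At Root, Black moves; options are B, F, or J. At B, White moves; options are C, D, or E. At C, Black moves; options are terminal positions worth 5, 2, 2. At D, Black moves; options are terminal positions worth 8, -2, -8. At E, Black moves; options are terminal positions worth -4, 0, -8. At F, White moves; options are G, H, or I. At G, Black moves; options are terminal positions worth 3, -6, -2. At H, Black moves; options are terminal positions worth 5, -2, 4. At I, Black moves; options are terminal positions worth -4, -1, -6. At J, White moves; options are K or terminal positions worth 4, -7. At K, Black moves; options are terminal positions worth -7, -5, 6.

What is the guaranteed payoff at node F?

-2

G: min(3, -6, -2) = -6
H: min(5, -2, 4) = -2
I: min(-4, -1, -6) = -6
F: max(-6, -2, -6) = -2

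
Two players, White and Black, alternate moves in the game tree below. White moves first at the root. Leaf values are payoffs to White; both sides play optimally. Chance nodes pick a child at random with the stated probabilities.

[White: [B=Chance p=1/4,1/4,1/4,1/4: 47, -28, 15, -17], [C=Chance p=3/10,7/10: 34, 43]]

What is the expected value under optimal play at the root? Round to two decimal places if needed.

B (Chance): 1/4·47 + 1/4·-28 + 1/4·15 + 1/4·-17 = 4.25
C (Chance): 3/10·34 + 7/10·43 = 40.3
Root (White): max(4.25, 40.3) = 40.3

40.3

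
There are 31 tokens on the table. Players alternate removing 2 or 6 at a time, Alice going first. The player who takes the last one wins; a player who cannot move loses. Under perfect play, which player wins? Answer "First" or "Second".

Mark each pile size as W (mover wins) or L (mover loses):
i:   0  1  2  3  4  5  6  7  8  9 10 11 12 13 14 15 16 17 18 19 20 21 22 23 24 25 26 27 28 29 30 31
     L  L  W  W  L  L  W  W  L  L  W  W  L  L  W  W  L  L  W  W  L  L  W  W  L  L  W  W  L  L  W  W
Position 31 is W, so the first player wins.

First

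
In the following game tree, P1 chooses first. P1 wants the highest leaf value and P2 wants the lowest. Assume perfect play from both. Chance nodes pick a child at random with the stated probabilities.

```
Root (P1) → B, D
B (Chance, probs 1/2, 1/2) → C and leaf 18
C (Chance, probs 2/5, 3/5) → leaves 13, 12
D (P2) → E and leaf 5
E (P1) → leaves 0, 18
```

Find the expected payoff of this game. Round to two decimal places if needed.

15.2

C (Chance): 2/5·13 + 3/5·12 = 12.4
B (Chance): 1/2·12.4 + 1/2·18 = 15.2
E (P1): max(0, 18) = 18
D (P2): min(18, 5) = 5
Root (P1): max(15.2, 5) = 15.2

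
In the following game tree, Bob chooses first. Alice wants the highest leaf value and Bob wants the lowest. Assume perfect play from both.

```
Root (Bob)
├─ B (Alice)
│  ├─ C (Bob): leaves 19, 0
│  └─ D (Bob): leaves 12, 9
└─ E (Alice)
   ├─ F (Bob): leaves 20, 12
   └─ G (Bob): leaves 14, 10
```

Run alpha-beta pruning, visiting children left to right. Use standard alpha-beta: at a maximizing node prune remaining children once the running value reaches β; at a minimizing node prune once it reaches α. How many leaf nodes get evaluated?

C [α=-∞,β=+∞]: v=0
D [α=0,β=+∞]: v=9
B [α=-∞,β=+∞]: v=9
F [α=-∞,β=9]: v=12
E [α=-∞,β=9]: v=12 after child 1 ≥ β → β-cutoff, skip 1
Root [α=-∞,β=+∞]: v=9
Leaves evaluated: 6 of 8.

6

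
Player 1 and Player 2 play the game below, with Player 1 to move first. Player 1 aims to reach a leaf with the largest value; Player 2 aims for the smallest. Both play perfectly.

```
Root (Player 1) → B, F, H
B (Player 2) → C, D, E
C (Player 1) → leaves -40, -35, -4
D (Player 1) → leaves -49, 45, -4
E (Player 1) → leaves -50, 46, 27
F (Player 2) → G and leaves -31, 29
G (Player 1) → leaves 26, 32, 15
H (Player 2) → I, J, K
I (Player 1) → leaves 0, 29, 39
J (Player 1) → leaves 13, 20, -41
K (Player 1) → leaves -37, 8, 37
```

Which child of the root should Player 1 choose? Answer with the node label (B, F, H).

C (Player 1): max(-40, -35, -4) = -4
D (Player 1): max(-49, 45, -4) = 45
E (Player 1): max(-50, 46, 27) = 46
B (Player 2): min(-4, 45, 46) = -4
G (Player 1): max(26, 32, 15) = 32
F (Player 2): min(32, -31, 29) = -31
I (Player 1): max(0, 29, 39) = 39
J (Player 1): max(13, 20, -41) = 20
K (Player 1): max(-37, 8, 37) = 37
H (Player 2): min(39, 20, 37) = 20
Root (Player 1): max(-4, -31, 20) = 20
Player 1 picks the child with the highest value: H (value 20).

H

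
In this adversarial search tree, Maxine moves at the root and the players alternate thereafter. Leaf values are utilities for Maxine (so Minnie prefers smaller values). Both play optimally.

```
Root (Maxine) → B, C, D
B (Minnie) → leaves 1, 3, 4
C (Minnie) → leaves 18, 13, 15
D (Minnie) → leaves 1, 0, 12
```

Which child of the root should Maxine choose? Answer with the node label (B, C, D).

C

B (Minnie): min(1, 3, 4) = 1
C (Minnie): min(18, 13, 15) = 13
D (Minnie): min(1, 0, 12) = 0
Root (Maxine): max(1, 13, 0) = 13
Maxine picks the child with the highest value: C (value 13).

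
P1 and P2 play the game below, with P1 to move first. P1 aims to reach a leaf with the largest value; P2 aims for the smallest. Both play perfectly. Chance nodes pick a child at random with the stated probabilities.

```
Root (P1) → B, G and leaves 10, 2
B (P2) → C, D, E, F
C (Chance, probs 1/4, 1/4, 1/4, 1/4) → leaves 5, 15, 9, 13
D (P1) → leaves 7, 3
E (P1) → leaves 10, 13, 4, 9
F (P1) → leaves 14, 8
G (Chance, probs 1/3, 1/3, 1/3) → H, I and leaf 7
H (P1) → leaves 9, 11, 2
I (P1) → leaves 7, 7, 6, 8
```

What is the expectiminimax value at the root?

10

C (Chance): 1/4·5 + 1/4·15 + 1/4·9 + 1/4·13 = 10.5
D (P1): max(7, 3) = 7
E (P1): max(10, 13, 4, 9) = 13
F (P1): max(14, 8) = 14
B (P2): min(10.5, 7, 13, 14) = 7
H (P1): max(9, 11, 2) = 11
I (P1): max(7, 7, 6, 8) = 8
G (Chance): 1/3·11 + 1/3·8 + 1/3·7 = 8.67
Root (P1): max(7, 8.67, 10, 2) = 10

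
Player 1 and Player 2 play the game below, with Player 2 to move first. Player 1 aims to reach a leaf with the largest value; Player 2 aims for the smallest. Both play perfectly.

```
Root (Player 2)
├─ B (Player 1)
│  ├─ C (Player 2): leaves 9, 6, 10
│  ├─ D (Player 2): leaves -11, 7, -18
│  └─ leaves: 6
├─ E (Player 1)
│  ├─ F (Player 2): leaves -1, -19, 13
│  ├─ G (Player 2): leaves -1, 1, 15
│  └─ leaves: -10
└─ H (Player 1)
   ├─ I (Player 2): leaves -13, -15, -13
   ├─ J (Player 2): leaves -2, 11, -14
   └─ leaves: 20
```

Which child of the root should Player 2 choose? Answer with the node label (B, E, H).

E

C (Player 2): min(9, 6, 10) = 6
D (Player 2): min(-11, 7, -18) = -18
B (Player 1): max(6, -18, 6) = 6
F (Player 2): min(-1, -19, 13) = -19
G (Player 2): min(-1, 1, 15) = -1
E (Player 1): max(-19, -1, -10) = -1
I (Player 2): min(-13, -15, -13) = -15
J (Player 2): min(-2, 11, -14) = -14
H (Player 1): max(-15, -14, 20) = 20
Root (Player 2): min(6, -1, 20) = -1
Player 2 picks the child with the lowest value: E (value -1).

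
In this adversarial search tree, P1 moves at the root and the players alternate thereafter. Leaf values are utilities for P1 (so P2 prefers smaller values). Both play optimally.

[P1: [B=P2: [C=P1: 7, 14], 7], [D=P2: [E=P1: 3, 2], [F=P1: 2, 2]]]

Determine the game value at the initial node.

C (P1): max(7, 14) = 14
B (P2): min(14, 7) = 7
E (P1): max(3, 2) = 3
F (P1): max(2, 2) = 2
D (P2): min(3, 2) = 2
Root (P1): max(7, 2) = 7

7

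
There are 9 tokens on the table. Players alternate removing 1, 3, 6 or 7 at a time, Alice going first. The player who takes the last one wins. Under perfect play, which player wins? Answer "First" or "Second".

First

W/L table (W = player to move can force a win):
i:   0  1  2  3  4  5  6  7  8  9
     L  W  L  W  L  W  W  W  W  W
Position 9 is W, so the first player wins.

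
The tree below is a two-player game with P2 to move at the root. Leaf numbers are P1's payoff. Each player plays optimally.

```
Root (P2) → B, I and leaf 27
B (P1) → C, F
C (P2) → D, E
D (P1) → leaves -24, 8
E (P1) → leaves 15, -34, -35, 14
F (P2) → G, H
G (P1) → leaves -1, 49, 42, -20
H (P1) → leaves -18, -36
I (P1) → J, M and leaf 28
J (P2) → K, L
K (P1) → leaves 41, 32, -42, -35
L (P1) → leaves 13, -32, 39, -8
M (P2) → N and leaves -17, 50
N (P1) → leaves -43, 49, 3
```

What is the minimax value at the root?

8

D (P1): max(-24, 8) = 8
E (P1): max(15, -34, -35, 14) = 15
C (P2): min(8, 15) = 8
G (P1): max(-1, 49, 42, -20) = 49
H (P1): max(-18, -36) = -18
F (P2): min(49, -18) = -18
B (P1): max(8, -18) = 8
K (P1): max(41, 32, -42, -35) = 41
L (P1): max(13, -32, 39, -8) = 39
J (P2): min(41, 39) = 39
N (P1): max(-43, 49, 3) = 49
M (P2): min(49, -17, 50) = -17
I (P1): max(39, -17, 28) = 39
Root (P2): min(8, 39, 27) = 8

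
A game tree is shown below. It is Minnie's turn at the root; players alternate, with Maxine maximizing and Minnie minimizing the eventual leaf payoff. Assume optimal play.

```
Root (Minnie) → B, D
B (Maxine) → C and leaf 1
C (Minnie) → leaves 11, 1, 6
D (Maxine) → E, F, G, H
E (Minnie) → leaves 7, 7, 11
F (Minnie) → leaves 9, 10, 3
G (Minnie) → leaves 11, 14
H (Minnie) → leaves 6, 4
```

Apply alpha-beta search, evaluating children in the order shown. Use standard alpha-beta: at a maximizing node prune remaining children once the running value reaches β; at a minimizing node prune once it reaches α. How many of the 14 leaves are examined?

7

C [α=-∞,β=+∞]: v=1
B [α=-∞,β=+∞]: v=1
E [α=-∞,β=1]: v=7
D [α=-∞,β=1]: v=7 after child 1 ≥ β → β-cutoff, skip 3
Root [α=-∞,β=+∞]: v=1
Leaves evaluated: 7 of 14.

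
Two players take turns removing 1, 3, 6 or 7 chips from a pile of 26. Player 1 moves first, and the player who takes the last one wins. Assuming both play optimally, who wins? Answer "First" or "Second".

Second

W/L table (W = player to move can force a win):
i:   0  1  2  3  4  5  6  7  8  9 10 11 12 13 14 15 16 17 18 19 20 21 22 23 24 25 26
     L  W  L  W  L  W  W  W  W  W  W  W  L  W  L  W  L  W  W  W  W  W  W  W  L  W  L
Position 26 is L, so the second player wins.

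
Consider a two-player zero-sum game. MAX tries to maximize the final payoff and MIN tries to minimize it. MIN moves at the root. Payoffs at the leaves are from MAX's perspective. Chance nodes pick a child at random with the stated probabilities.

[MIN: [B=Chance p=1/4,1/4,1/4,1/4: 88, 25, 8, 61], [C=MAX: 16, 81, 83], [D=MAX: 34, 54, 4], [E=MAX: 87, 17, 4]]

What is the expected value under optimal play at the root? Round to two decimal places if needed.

B (Chance): 1/4·88 + 1/4·25 + 1/4·8 + 1/4·61 = 45.5
C (MAX): max(16, 81, 83) = 83
D (MAX): max(34, 54, 4) = 54
E (MAX): max(87, 17, 4) = 87
Root (MIN): min(45.5, 83, 54, 87) = 45.5

45.5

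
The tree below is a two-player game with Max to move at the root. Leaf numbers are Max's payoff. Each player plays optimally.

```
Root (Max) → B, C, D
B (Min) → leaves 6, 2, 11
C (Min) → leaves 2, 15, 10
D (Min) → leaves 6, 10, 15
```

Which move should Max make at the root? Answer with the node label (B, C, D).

B (Min): min(6, 2, 11) = 2
C (Min): min(2, 15, 10) = 2
D (Min): min(6, 10, 15) = 6
Root (Max): max(2, 2, 6) = 6
Max picks the child with the highest value: D (value 6).

D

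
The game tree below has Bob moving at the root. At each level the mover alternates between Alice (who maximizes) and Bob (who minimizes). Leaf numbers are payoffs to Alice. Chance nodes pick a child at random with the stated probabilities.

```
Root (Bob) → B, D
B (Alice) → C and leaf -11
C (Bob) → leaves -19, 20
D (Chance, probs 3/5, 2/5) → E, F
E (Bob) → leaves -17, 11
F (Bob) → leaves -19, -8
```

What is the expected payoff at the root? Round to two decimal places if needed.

-17.8

C (Bob): min(-19, 20) = -19
B (Alice): max(-19, -11) = -11
E (Bob): min(-17, 11) = -17
F (Bob): min(-19, -8) = -19
D (Chance): 3/5·-17 + 2/5·-19 = -17.8
Root (Bob): min(-11, -17.8) = -17.8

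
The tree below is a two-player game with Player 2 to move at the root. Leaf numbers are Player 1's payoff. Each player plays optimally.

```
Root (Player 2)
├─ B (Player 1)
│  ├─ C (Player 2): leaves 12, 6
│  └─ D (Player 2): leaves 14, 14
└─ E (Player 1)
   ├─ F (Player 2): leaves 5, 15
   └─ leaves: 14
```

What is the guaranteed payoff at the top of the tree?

14

C (Player 2): min(12, 6) = 6
D (Player 2): min(14, 14) = 14
B (Player 1): max(6, 14) = 14
F (Player 2): min(5, 15) = 5
E (Player 1): max(5, 14) = 14
Root (Player 2): min(14, 14) = 14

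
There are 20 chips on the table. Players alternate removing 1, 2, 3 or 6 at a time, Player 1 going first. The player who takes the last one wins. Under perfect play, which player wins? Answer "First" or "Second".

Second

Mark each pile size as W (mover wins) or L (mover loses):
i:   0  1  2  3  4  5  6  7  8  9 10 11 12 13 14 15 16 17 18 19 20
     L  W  W  W  L  W  W  W  L  W  W  W  L  W  W  W  L  W  W  W  L
Position 20 is L, so the second player wins.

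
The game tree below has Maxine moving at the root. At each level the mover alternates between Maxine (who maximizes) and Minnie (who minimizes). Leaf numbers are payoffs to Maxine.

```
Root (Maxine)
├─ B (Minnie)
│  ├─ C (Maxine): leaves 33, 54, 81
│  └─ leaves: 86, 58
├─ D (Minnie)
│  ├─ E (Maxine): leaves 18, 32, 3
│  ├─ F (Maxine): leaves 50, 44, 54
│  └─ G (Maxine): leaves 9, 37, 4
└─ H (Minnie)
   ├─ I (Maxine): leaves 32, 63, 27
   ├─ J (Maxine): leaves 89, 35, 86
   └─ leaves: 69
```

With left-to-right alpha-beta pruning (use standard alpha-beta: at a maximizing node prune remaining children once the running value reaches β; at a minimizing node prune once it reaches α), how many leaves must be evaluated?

C [α=-∞,β=+∞]: v=81
B [α=-∞,β=+∞]: v=58
E [α=58,β=+∞]: v=32
D [α=58,β=+∞]: v=32 after child 1 ≤ α → α-cutoff, skip 2
I [α=58,β=+∞]: v=63
J [α=58,β=63]: v=89 after child 1 ≥ β → β-cutoff, skip 2
H [α=58,β=+∞]: v=63
Root [α=-∞,β=+∞]: v=63
Leaves evaluated: 13 of 21.

13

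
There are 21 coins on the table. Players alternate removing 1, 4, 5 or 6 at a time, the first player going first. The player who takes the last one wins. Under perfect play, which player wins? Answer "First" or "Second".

W/L table (W = player to move can force a win):
i:   0  1  2  3  4  5  6  7  8  9 10 11 12 13 14 15 16 17 18 19 20 21
     L  W  L  W  W  W  W  W  W  L  W  L  W  W  W  W  W  W  L  W  L  W
Position 21 is W, so the first player wins.

First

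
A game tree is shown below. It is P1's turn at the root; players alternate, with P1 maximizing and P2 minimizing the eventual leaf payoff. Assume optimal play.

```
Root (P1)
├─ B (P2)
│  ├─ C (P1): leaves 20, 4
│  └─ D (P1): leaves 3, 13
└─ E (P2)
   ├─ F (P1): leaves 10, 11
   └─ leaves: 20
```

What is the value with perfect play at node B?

C: max(20, 4) = 20
D: max(3, 13) = 13
B: min(20, 13) = 13

13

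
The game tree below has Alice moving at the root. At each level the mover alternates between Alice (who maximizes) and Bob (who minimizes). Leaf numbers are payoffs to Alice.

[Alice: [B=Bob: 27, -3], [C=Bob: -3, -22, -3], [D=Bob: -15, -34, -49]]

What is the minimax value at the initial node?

-3

B (Bob): min(27, -3) = -3
C (Bob): min(-3, -22, -3) = -22
D (Bob): min(-15, -34, -49) = -49
Root (Alice): max(-3, -22, -49) = -3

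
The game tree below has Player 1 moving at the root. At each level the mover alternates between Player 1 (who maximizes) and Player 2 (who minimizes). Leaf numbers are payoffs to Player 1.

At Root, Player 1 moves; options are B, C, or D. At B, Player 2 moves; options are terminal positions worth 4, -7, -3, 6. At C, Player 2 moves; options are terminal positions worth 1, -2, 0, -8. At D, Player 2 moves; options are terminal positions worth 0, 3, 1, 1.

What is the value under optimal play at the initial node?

0

B (Player 2): min(4, -7, -3, 6) = -7
C (Player 2): min(1, -2, 0, -8) = -8
D (Player 2): min(0, 3, 1, 1) = 0
Root (Player 1): max(-7, -8, 0) = 0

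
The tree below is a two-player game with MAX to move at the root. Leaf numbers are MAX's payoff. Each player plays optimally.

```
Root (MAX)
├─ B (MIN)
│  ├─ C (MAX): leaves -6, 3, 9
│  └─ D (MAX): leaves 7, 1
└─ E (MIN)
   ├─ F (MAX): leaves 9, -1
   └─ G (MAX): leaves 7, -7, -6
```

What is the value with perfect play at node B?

C: max(-6, 3, 9) = 9
D: max(7, 1) = 7
B: min(9, 7) = 7

7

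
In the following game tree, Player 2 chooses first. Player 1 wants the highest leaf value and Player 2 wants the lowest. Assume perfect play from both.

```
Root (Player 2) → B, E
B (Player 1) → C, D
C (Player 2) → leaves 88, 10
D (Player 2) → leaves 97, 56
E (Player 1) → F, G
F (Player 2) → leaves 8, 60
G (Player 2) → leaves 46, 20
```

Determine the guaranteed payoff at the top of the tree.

20

C (Player 2): min(88, 10) = 10
D (Player 2): min(97, 56) = 56
B (Player 1): max(10, 56) = 56
F (Player 2): min(8, 60) = 8
G (Player 2): min(46, 20) = 20
E (Player 1): max(8, 20) = 20
Root (Player 2): min(56, 20) = 20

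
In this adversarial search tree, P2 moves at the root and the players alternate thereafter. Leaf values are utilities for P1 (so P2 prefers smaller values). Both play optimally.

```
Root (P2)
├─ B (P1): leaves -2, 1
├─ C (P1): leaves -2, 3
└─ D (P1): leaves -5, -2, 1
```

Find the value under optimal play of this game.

B (P1): max(-2, 1) = 1
C (P1): max(-2, 3) = 3
D (P1): max(-5, -2, 1) = 1
Root (P2): min(1, 3, 1) = 1

1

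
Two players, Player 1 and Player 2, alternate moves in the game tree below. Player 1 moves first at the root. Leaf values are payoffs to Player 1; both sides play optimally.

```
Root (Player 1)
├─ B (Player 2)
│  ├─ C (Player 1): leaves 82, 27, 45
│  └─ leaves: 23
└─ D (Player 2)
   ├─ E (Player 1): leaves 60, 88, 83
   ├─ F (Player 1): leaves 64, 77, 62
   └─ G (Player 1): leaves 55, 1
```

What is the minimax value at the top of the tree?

C (Player 1): max(82, 27, 45) = 82
B (Player 2): min(82, 23) = 23
E (Player 1): max(60, 88, 83) = 88
F (Player 1): max(64, 77, 62) = 77
G (Player 1): max(55, 1) = 55
D (Player 2): min(88, 77, 55) = 55
Root (Player 1): max(23, 55) = 55

55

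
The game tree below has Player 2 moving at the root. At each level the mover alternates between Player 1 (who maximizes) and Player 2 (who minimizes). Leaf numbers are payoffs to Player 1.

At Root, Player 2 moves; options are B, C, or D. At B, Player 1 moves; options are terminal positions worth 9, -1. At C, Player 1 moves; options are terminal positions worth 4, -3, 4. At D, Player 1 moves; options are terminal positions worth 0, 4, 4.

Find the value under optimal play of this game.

4

B (Player 1): max(9, -1) = 9
C (Player 1): max(4, -3, 4) = 4
D (Player 1): max(0, 4, 4) = 4
Root (Player 2): min(9, 4, 4) = 4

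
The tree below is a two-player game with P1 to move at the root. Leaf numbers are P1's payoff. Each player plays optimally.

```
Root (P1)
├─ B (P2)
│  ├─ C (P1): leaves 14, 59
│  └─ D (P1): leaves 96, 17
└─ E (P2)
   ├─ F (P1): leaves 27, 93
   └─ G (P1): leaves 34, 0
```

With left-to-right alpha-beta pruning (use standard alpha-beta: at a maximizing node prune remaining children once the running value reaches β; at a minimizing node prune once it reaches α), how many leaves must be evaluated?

7

C [α=-∞,β=+∞]: v=59
D [α=-∞,β=59]: v=96 after child 1 ≥ β → β-cutoff, skip 1
B [α=-∞,β=+∞]: v=59
F [α=59,β=+∞]: v=93
G [α=59,β=93]: v=34
E [α=59,β=+∞]: v=34
Root [α=-∞,β=+∞]: v=59
Leaves evaluated: 7 of 8.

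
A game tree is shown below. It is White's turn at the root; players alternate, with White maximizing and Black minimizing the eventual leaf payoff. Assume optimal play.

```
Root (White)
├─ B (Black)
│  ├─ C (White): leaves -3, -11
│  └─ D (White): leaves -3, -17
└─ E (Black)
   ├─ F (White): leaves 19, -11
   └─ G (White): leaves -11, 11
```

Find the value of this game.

11

C (White): max(-3, -11) = -3
D (White): max(-3, -17) = -3
B (Black): min(-3, -3) = -3
F (White): max(19, -11) = 19
G (White): max(-11, 11) = 11
E (Black): min(19, 11) = 11
Root (White): max(-3, 11) = 11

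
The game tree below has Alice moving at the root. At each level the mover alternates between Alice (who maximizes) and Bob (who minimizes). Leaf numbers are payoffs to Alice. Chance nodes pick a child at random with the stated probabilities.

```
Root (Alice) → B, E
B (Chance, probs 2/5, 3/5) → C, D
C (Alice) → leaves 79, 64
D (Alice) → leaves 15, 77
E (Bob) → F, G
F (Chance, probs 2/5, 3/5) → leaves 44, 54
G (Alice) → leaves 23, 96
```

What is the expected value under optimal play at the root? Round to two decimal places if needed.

77.8

C (Alice): max(79, 64) = 79
D (Alice): max(15, 77) = 77
B (Chance): 2/5·79 + 3/5·77 = 77.8
F (Chance): 2/5·44 + 3/5·54 = 50
G (Alice): max(23, 96) = 96
E (Bob): min(50, 96) = 50
Root (Alice): max(77.8, 50) = 77.8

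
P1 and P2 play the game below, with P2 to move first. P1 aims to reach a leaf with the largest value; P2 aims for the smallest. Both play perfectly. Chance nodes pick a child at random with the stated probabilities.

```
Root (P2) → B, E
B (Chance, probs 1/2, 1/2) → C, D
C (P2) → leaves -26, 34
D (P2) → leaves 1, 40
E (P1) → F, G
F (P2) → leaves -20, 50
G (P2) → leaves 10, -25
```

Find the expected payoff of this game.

C (P2): min(-26, 34) = -26
D (P2): min(1, 40) = 1
B (Chance): 1/2·-26 + 1/2·1 = -12.5
F (P2): min(-20, 50) = -20
G (P2): min(10, -25) = -25
E (P1): max(-20, -25) = -20
Root (P2): min(-12.5, -20) = -20

-20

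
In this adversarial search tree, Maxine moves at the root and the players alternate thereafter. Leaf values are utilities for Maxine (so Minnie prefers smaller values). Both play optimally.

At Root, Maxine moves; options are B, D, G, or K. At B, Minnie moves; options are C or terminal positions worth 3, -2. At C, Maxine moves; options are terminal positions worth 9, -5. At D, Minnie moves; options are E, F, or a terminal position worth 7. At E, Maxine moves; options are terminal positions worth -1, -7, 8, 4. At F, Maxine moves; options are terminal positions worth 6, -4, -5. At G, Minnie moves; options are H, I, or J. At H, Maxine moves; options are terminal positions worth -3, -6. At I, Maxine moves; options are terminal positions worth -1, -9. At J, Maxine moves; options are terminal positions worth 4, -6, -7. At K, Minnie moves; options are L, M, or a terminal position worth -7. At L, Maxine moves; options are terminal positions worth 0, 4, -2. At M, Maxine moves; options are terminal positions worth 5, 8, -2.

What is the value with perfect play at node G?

-3

H: max(-3, -6) = -3
I: max(-1, -9) = -1
J: max(4, -6, -7) = 4
G: min(-3, -1, 4) = -3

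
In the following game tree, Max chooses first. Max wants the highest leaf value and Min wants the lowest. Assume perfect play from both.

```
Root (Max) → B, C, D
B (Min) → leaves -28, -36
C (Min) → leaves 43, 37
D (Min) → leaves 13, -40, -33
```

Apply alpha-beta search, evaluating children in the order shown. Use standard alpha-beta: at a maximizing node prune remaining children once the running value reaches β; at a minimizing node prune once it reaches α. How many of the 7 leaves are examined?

B [α=-∞,β=+∞]: v=-36
C [α=-36,β=+∞]: v=37
D [α=37,β=+∞]: v=13 after child 1 ≤ α → α-cutoff, skip 2
Root [α=-∞,β=+∞]: v=37
Leaves evaluated: 5 of 7.

5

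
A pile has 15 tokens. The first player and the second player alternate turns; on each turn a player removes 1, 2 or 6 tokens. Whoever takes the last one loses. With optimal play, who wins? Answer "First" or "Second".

Second

i:   0  1  2  3  4  5  6  7  8  9 10 11 12 13 14 15
     W  L  W  W  L  W  W  W  L  W  W  L  W  W  W  L
Position 15 is L, so the second player wins.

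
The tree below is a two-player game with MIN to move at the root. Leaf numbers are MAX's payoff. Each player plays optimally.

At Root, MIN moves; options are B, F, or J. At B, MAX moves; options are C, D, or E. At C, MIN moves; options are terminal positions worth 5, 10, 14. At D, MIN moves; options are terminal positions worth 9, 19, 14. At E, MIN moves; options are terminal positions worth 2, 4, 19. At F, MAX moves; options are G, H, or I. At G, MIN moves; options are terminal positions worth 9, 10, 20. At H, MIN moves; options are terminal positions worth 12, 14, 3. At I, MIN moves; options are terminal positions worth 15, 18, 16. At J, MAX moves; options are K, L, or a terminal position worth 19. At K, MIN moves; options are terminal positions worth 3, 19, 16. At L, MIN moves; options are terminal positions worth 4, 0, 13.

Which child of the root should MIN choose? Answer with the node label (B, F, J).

C (MIN): min(5, 10, 14) = 5
D (MIN): min(9, 19, 14) = 9
E (MIN): min(2, 4, 19) = 2
B (MAX): max(5, 9, 2) = 9
G (MIN): min(9, 10, 20) = 9
H (MIN): min(12, 14, 3) = 3
I (MIN): min(15, 18, 16) = 15
F (MAX): max(9, 3, 15) = 15
K (MIN): min(3, 19, 16) = 3
L (MIN): min(4, 0, 13) = 0
J (MAX): max(3, 0, 19) = 19
Root (MIN): min(9, 15, 19) = 9
MIN picks the child with the lowest value: B (value 9).

B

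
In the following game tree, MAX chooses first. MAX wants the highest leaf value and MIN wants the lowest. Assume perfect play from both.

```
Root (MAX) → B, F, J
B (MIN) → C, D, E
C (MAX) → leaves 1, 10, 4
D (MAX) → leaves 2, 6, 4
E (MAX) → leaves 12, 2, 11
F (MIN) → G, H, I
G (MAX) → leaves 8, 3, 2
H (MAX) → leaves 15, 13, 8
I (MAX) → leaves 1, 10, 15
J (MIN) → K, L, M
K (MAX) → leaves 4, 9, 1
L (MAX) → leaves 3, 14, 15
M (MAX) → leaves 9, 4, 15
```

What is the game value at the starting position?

C (MAX): max(1, 10, 4) = 10
D (MAX): max(2, 6, 4) = 6
E (MAX): max(12, 2, 11) = 12
B (MIN): min(10, 6, 12) = 6
G (MAX): max(8, 3, 2) = 8
H (MAX): max(15, 13, 8) = 15
I (MAX): max(1, 10, 15) = 15
F (MIN): min(8, 15, 15) = 8
K (MAX): max(4, 9, 1) = 9
L (MAX): max(3, 14, 15) = 15
M (MAX): max(9, 4, 15) = 15
J (MIN): min(9, 15, 15) = 9
Root (MAX): max(6, 8, 9) = 9

9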